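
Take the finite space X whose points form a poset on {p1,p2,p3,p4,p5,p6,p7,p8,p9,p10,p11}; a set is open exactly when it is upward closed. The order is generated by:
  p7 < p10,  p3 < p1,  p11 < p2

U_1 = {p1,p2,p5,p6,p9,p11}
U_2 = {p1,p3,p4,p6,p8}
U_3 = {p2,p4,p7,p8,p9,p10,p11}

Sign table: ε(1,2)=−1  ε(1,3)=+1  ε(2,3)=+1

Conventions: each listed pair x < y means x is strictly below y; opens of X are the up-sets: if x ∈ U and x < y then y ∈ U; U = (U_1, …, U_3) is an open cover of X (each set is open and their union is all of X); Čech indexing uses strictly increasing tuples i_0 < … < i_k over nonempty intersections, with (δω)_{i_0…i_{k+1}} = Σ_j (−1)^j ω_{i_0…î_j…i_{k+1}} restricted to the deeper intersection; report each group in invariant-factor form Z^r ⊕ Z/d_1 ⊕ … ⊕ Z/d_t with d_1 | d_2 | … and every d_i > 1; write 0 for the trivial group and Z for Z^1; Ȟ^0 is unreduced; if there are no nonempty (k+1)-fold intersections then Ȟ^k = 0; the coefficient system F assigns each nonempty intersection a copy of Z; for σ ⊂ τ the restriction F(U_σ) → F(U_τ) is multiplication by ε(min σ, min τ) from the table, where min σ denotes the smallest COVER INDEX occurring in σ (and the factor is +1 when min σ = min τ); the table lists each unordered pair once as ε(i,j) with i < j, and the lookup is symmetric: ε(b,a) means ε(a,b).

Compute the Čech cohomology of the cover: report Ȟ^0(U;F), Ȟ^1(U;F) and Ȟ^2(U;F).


cover nerve:
  U12={p1,p6} U13={p2,p9,p11} U23={p4,p8}
C dims 3,3; δ0: rk 3, SNF 1^2·2
Ȟ^0: (3−3)−0=0 ⇒ 0
Ȟ^1: (3−0)−3=0 plus torsion [2] ⇒ Z/2
Ȟ^2: (0−0)−0=0 ⇒ 0

Ȟ^0 ≅ 0, Ȟ^1 ≅ Z/2, Ȟ^2 ≅ 0


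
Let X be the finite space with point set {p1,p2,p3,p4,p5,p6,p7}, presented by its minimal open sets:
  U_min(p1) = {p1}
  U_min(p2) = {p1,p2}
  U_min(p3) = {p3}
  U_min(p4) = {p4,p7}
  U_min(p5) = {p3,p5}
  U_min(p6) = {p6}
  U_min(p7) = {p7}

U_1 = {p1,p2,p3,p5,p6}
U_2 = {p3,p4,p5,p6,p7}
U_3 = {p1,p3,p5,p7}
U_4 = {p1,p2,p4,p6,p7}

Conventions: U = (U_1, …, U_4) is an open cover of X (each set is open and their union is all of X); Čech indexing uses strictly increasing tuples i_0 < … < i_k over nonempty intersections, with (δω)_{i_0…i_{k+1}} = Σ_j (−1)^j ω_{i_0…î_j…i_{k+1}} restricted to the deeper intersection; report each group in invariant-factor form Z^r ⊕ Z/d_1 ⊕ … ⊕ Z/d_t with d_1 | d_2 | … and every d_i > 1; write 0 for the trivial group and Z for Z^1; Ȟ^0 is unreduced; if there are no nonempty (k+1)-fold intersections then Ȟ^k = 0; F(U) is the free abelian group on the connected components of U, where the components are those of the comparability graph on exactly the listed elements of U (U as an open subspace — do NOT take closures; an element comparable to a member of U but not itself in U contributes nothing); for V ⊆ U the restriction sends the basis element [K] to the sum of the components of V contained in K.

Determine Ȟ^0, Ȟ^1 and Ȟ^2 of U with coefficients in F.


nerve simplices:
  U12={p3,p5,p6} U13={p1,p3,p5} U14={p1,p2,p6} U23={p3,p5,p7} U24={p4,p6,p7} U34={p1,p7}
  U123={p3,p5} U124={p6} U134={p1} U234={p7}
components per intersection:
  U1: {p1,p2} {p3,p5} {p6}
  U2: {p3,p5} {p4,p7} {p6}
  U3: {p1} {p3,p5} {p7}
  U4: {p1,p2} {p4,p7} {p6}
  U12: {p3,p5} {p6}
  U13: {p1} {p3,p5}
  U14: {p1,p2} {p6}
  U23: {p3,p5} {p7}
  U24: {p4,p7} {p6}
  U34: {p1} {p7}
  U123: {p3,p5}
  U124: {p6}
  U134: {p1}
  U234: {p7}
C dims 12,12,4; δ0: rk 8, SNF 1^8; δ1: rk 4, SNF 1^4
degree 0: 12−8−0 = 4 → Ȟ^0 ≅ Z^4
degree 1: 12−4−8 = 0 → Ȟ^1 ≅ 0
degree 2: 4−0−4 = 0 → Ȟ^2 ≅ 0

Ȟ^0 ≅ Z^4; Ȟ^1 ≅ 0; Ȟ^2 ≅ 0


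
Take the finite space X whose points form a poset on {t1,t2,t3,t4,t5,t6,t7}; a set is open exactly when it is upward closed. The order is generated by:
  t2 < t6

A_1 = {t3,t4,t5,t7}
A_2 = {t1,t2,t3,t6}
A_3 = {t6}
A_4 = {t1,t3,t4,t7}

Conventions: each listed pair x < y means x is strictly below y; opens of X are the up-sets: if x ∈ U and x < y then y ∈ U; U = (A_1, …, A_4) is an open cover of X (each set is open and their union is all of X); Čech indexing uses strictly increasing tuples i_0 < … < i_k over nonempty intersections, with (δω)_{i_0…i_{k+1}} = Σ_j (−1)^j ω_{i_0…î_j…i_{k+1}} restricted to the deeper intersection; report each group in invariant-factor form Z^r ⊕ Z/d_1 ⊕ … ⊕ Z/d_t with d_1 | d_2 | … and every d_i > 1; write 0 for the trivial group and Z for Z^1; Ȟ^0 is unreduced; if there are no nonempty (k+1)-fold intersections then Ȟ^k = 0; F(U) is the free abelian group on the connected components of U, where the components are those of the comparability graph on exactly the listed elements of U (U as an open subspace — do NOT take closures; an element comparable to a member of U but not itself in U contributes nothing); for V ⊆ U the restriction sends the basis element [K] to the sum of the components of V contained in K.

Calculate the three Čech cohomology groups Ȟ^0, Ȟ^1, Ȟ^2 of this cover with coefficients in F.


cover nerve:
  A12={t3} A14={t3,t4,t7} A23={t6} A24={t1,t3}
  A124={t3}
components per intersection:
  A1: {t3} {t4} {t5} {t7}
  A2: {t1} {t2,t6} {t3}
  A3: {t6}
  A4: {t1} {t3} {t4} {t7}
  A12: {t3}
  A14: {t3} {t4} {t7}
  A23: {t6}
  A24: {t1} {t3}
  A124: {t3}
C dims 12,7,1; δ0: rk 6, SNF 1^6; δ1: rk 1, SNF 1^1
Ȟ^0: (12−6)−0=6 ⇒ Z^6
Ȟ^1: (7−1)−6=0 ⇒ 0
Ȟ^2: (1−0)−1=0 ⇒ 0

Ȟ^0 = Z^6, Ȟ^1 = 0, Ȟ^2 = 0


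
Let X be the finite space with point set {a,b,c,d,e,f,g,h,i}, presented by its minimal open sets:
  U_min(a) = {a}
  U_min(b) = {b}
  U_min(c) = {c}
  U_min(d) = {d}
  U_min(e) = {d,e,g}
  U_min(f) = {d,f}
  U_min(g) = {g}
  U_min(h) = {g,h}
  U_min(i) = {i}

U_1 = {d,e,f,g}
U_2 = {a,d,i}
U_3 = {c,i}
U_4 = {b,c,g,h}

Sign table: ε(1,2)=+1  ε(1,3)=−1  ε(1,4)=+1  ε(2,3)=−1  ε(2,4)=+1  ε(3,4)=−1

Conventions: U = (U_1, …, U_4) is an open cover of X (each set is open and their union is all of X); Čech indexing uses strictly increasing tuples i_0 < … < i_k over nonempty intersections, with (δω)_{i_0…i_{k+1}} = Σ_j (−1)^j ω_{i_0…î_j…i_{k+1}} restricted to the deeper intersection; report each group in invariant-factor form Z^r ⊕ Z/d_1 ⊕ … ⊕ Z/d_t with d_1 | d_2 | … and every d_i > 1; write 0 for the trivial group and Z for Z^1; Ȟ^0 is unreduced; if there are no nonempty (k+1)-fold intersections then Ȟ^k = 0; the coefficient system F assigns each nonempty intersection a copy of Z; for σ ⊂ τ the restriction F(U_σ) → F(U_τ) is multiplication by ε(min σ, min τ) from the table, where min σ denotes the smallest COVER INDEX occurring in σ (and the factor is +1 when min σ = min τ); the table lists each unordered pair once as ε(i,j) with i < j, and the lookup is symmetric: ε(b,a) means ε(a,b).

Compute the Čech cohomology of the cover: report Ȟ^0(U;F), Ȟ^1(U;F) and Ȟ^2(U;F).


nerve simplices:
  U12={d} U14={g} U23={i} U34={c}
C dims 4,4; δ0: rk 3, SNF 1^3
degree 0: 4−3−0 = 1 → Ȟ^0 ≅ Z
degree 1: 4−0−3 = 1 → Ȟ^1 ≅ Z
degree 2: 0−0−0 = 0 → Ȟ^2 ≅ 0

Ȟ^0 = Z, Ȟ^1 = Z, Ȟ^2 = 0


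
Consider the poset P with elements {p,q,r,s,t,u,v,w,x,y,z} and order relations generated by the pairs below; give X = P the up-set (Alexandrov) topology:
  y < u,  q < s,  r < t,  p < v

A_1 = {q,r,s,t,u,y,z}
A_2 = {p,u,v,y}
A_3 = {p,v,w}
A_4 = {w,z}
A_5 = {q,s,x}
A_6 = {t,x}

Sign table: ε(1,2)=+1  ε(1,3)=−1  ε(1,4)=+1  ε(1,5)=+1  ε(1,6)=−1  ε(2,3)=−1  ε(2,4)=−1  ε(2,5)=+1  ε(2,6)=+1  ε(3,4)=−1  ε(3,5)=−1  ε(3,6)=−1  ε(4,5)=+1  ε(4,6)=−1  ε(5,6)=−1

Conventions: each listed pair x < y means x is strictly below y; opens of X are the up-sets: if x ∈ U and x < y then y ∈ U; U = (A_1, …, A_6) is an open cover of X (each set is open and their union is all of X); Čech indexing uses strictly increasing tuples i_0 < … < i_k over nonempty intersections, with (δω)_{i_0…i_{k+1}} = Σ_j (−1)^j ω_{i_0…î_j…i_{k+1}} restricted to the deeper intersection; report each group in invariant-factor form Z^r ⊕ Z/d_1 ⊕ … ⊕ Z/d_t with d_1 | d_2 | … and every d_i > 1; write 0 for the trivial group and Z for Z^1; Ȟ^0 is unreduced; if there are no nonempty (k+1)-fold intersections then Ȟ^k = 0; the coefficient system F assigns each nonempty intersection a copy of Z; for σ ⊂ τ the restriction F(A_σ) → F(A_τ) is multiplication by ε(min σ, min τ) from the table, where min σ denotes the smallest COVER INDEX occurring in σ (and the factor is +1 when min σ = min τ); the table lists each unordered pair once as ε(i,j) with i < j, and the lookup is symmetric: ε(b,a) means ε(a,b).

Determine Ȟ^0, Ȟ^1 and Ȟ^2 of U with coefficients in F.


Ȟ^0 ≅ Z,  Ȟ^1 ≅ Z^2,  Ȟ^2 ≅ 0

nerve of the cover:
  A12={u,y} A14={z} A15={q,s} A16={t} A23={p,v} A34={w} A56={x}
C dims 6,7; δ0: rk 5, SNF 1^5
Ȟ^0 = (6 − 5) − 0 = 1, so Ȟ^0 ≅ Z
Ȟ^1 = (7 − 0) − 5 = 2, so Ȟ^1 ≅ Z^2
Ȟ^2 = (0 − 0) − 0 = 0, so Ȟ^2 ≅ 0


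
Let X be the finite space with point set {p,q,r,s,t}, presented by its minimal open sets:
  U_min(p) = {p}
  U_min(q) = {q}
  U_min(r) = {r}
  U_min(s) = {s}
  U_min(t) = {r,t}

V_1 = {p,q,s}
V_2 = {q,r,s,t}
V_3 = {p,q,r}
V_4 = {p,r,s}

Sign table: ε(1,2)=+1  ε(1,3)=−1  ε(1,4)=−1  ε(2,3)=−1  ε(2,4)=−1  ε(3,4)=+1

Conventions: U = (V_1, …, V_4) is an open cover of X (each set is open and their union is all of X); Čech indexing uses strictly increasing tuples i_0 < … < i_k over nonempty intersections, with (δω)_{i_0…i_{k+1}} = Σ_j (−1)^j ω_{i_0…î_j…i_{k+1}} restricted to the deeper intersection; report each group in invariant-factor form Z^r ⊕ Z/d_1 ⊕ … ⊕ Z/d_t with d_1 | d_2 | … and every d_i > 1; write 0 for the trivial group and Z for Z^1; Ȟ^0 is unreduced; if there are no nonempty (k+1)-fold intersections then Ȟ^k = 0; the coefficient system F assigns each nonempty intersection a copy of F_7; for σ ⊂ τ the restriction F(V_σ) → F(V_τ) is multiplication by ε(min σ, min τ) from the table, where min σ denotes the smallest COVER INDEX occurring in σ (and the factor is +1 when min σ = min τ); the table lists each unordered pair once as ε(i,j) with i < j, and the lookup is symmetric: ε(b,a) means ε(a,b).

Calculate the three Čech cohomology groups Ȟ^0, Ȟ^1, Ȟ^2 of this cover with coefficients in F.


Ȟ^0 = Z/7, Ȟ^1 = 0 and Ȟ^2 = Z/7

nerve simplices:
  V12={q,s} V13={p,q} V14={p,s} V23={q,r} V24={r,s} V34={p,r}
  V123={q} V124={s} V134={p} V234={r}
C dims 4,6,4; δ0: rk_F7 3; δ1: rk_F7 3
degree 0: 4−3−0 = 1 → Ȟ^0 ≅ Z/7
degree 1: 6−3−3 = 0 → Ȟ^1 ≅ 0
degree 2: 4−0−3 = 1 → Ȟ^2 ≅ Z/7


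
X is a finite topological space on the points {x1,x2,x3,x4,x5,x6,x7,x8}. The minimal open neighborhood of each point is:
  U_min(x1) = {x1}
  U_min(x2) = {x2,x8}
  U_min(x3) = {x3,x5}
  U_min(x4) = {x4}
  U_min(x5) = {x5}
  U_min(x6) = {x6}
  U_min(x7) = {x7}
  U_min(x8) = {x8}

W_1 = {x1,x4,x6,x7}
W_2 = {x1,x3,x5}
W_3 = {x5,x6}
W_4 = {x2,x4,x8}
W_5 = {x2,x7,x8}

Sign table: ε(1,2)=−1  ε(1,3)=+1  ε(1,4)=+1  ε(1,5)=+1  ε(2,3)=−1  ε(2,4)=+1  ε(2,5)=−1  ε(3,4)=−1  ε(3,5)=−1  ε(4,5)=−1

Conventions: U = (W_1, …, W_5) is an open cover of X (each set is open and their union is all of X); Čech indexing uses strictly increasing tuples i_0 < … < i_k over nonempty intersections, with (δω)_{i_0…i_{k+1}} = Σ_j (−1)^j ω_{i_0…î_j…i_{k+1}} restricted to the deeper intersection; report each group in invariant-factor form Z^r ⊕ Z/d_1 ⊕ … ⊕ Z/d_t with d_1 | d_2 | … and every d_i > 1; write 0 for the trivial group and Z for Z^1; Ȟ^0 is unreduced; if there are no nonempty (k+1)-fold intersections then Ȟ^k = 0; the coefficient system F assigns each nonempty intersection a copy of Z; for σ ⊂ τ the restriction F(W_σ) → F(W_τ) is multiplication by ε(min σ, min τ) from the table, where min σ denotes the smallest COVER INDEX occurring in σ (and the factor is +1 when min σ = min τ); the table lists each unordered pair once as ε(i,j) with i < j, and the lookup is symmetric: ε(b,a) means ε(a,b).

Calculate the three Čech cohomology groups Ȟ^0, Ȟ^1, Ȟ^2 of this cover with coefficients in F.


cover nerve:
  W12={x1} W13={x6} W14={x4} W15={x7} W23={x5} W45={x2,x8}
C dims 5,6; δ0: rk 5, SNF 1^4·2
Ȟ^0: (5−5)−0=0 ⇒ 0
Ȟ^1: (6−0)−5=1 plus torsion [2] ⇒ Z ⊕ Z/2
Ȟ^2: (0−0)−0=0 ⇒ 0

Ȟ^0 = 0, Ȟ^1 = Z ⊕ Z/2 and Ȟ^2 = 0


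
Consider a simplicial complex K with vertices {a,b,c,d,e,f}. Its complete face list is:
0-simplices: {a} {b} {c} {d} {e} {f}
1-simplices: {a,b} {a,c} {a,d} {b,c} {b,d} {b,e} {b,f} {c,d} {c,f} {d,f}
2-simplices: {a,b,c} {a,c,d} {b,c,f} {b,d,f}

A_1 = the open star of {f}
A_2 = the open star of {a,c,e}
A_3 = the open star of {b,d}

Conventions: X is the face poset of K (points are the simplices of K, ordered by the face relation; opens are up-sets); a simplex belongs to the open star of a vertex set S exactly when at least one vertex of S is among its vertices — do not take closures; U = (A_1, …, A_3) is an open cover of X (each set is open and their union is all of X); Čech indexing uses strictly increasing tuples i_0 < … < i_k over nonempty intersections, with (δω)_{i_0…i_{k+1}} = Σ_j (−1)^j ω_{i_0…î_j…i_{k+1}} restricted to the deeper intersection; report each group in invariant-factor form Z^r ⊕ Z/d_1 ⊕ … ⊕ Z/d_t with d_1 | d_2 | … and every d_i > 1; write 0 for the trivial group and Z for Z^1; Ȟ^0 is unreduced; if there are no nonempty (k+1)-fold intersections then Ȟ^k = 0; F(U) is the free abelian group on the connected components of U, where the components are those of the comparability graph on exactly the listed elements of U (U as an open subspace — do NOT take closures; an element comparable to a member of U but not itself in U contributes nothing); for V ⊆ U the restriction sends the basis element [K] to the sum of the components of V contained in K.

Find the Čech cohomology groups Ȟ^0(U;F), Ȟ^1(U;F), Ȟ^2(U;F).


intersection data:
  A1={{f},{b,f},{c,f},{d,f},{b,c,f},{b,d,f}} A2={{a},{c},{e},{a,b},{a,c},{a,d},{b,c},{b,e},{c,d},{c,f},{a,b,c},{a,c,d},{b,c,f}} A3={{b},{d},{a,b},{a,d},{b,c},{b,d},{b,e},{b,f},{c,d},{d,f},{a,b,c},{a,c,d},{b,c,f},{b,d,f}}
  A12={{c,f},{b,c,f}} A13={{b,f},{d,f},{b,c,f},{b,d,f}} A23={{a,b},{a,d},{b,c},{b,e},{c,d},{a,b,c},{a,c,d},{b,c,f}}
  A123={{b,c,f}}
components per intersection:
  A1: {{f},{b,f},{c,f},{d,f},{b,c,f},{b,d,f}}
  A2: {{a},{c},{a,b},{a,c},{a,d},{b,c},{c,d},{c,f},{a,b,c},{a,c,d},{b,c,f}} {{e},{b,e}}
  A3: {{b},{d},{a,b},{a,d},{b,c},{b,d},{b,e},{b,f},{c,d},{d,f},{a,b,c},{a,c,d},{b,c,f},{b,d,f}}
  A12: {{c,f},{b,c,f}}
  A13: {{b,f},{d,f},{b,c,f},{b,d,f}}
  A23: {{a,b},{b,c},{a,b,c},{b,c,f}} {{a,d},{c,d},{a,c,d}} {{b,e}}
  A123: {{b,c,f}}
C dims 4,5,1; δ0: rk 3, SNF 1^3; δ1: rk 1, SNF 1^1
Ȟ^0 = (4 − 3) − 0 = 1, so Ȟ^0 ≅ Z
Ȟ^1 = (5 − 1) − 3 = 1, so Ȟ^1 ≅ Z
Ȟ^2 = (1 − 0) − 1 = 0, so Ȟ^2 ≅ 0

Ȟ^0(U;F) ≅ Z, Ȟ^1(U;F) ≅ Z, Ȟ^2(U;F) ≅ 0


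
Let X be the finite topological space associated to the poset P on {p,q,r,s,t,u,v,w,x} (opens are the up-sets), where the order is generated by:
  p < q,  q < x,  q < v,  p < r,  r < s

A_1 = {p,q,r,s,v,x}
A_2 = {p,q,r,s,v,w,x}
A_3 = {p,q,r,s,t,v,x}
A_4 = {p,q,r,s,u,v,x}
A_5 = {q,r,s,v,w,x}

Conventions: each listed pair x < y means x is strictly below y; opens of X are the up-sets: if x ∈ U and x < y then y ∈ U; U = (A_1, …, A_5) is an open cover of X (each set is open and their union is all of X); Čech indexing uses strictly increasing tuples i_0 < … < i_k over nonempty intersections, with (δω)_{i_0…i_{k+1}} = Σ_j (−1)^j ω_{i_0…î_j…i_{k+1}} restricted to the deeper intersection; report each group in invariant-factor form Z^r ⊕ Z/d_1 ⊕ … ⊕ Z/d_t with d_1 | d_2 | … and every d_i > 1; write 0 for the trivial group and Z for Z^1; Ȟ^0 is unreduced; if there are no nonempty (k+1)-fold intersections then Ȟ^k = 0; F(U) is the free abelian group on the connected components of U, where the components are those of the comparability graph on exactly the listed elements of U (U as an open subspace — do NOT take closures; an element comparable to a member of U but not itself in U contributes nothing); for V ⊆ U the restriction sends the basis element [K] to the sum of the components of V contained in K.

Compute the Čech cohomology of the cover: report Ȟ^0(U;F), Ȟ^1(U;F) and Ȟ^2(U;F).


nonempty intersections:
  A12={p,q,r,s,v,x} A13={p,q,r,s,v,x} A14={p,q,r,s,v,x} A15={q,r,s,v,x} A23={p,q,r,s,v,x} A24={p,q,r,s,v,x} A25={q,r,s,v,w,x} A34={p,q,r,s,v,x} A35={q,r,s,v,x} A45={q,r,s,v,x}
  A123={p,q,r,s,v,x} A124={p,q,r,s,v,x} A125={q,r,s,v,x} A134={p,q,r,s,v,x} A135={q,r,s,v,x} A145={q,r,s,v,x} A234={p,q,r,s,v,x} A235={q,r,s,v,x} A245={q,r,s,v,x} A345={q,r,s,v,x}
  A1234={p,q,r,s,v,x} A1235={q,r,s,v,x} A1245={q,r,s,v,x} A1345={q,r,s,v,x} A2345={q,r,s,v,x}
  A12345={q,r,s,v,x}
components per intersection:
  A1: {p,q,r,s,v,x}
  A2: {p,q,r,s,v,x} {w}
  A3: {p,q,r,s,v,x} {t}
  A4: {p,q,r,s,v,x} {u}
  A5: {q,v,x} {r,s} {w}
  A12: {p,q,r,s,v,x}
  A13: {p,q,r,s,v,x}
  A14: {p,q,r,s,v,x}
  A15: {q,v,x} {r,s}
  A23: {p,q,r,s,v,x}
  A24: {p,q,r,s,v,x}
  A25: {q,v,x} {r,s} {w}
  A34: {p,q,r,s,v,x}
  A35: {q,v,x} {r,s}
  A45: {q,v,x} {r,s}
  A123: {p,q,r,s,v,x}
  A124: {p,q,r,s,v,x}
  A125: {q,v,x} {r,s}
  A134: {p,q,r,s,v,x}
  A135: {q,v,x} {r,s}
  A145: {q,v,x} {r,s}
  A234: {p,q,r,s,v,x}
  A235: {q,v,x} {r,s}
  A245: {q,v,x} {r,s}
  A345: {q,v,x} {r,s}
  A1234: {p,q,r,s,v,x}
  A1235: {q,v,x} {r,s}
  A1245: {q,v,x} {r,s}
  A1345: {q,v,x} {r,s}
  A2345: {q,v,x} {r,s}
  A12345: {q,v,x} {r,s}
C dims 10,15,16,9; δ0: rk 6, SNF 1^6; δ1: rk 9, SNF 1^9; δ2: rk 7, SNF 1^7
Ȟ^0: (10−6)−0=4 ⇒ Z^4
Ȟ^1: (15−9)−6=0 ⇒ 0
Ȟ^2: (16−7)−9=0 ⇒ 0

Ȟ^0 ≅ Z^4,  Ȟ^1 ≅ 0,  Ȟ^2 ≅ 0


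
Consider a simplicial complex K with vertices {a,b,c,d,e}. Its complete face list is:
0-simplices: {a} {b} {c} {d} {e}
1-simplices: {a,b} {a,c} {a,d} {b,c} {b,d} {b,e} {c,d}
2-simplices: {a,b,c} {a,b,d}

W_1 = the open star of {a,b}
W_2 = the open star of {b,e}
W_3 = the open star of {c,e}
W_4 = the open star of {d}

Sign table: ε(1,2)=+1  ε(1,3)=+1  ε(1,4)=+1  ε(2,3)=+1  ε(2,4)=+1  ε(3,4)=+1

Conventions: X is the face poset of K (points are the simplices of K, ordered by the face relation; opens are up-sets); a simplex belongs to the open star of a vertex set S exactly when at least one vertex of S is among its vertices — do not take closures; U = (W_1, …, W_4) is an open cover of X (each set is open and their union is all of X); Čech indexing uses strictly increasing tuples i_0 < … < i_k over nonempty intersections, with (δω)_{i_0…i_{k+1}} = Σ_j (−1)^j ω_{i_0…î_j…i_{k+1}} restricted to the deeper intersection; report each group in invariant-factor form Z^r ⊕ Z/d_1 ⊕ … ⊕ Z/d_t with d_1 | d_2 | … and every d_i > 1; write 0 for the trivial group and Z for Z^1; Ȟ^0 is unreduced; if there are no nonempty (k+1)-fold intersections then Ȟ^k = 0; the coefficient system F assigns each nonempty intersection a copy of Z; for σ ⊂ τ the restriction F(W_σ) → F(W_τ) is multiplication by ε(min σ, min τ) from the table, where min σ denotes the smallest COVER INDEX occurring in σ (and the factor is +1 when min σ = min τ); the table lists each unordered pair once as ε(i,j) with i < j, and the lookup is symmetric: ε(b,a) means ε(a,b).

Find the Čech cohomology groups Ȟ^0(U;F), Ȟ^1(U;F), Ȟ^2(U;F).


Ȟ^0 ≅ Z, Ȟ^1 ≅ Z, Ȟ^2 ≅ 0

nerve simplices:
  W1={{a},{b},{a,b},{a,c},{a,d},{b,c},{b,d},{b,e},{a,b,c},{a,b,d}} W2={{b},{e},{a,b},{b,c},{b,d},{b,e},{a,b,c},{a,b,d}} W3={{c},{e},{a,c},{b,c},{b,e},{c,d},{a,b,c}} W4={{d},{a,d},{b,d},{c,d},{a,b,d}}
  W12={{b},{a,b},{b,c},{b,d},{b,e},{a,b,c},{a,b,d}} W13={{a,c},{b,c},{b,e},{a,b,c}} W14={{a,d},{b,d},{a,b,d}} W23={{e},{b,c},{b,e},{a,b,c}} W24={{b,d},{a,b,d}} W34={{c,d}}
  W123={{b,c},{b,e},{a,b,c}} W124={{b,d},{a,b,d}}
C dims 4,6,2; δ0: rk 3, SNF 1^3; δ1: rk 2, SNF 1^2
degree 0: 4−3−0 = 1 → Ȟ^0 ≅ Z
degree 1: 6−2−3 = 1 → Ȟ^1 ≅ Z
degree 2: 2−0−2 = 0 → Ȟ^2 ≅ 0


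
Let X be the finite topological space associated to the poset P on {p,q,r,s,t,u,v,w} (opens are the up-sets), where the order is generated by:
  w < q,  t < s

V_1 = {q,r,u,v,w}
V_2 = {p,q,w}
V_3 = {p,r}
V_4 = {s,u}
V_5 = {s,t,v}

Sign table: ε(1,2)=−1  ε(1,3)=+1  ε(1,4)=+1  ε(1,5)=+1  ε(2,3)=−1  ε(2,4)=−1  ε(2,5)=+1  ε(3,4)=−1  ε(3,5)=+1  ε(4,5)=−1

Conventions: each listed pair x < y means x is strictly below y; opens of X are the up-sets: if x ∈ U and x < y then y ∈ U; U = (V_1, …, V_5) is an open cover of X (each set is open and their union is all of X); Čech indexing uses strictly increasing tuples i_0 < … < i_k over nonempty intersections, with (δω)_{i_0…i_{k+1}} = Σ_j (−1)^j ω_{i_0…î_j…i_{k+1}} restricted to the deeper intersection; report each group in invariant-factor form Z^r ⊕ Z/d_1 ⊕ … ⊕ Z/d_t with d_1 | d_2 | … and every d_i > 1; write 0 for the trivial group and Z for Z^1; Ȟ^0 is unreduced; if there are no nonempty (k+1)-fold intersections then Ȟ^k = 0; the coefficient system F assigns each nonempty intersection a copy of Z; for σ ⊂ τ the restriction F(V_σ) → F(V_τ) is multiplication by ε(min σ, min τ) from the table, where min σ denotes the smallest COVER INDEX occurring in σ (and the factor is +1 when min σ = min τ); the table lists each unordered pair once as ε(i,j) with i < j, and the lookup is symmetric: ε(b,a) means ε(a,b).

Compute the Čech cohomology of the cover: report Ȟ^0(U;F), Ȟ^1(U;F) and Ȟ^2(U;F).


Ȟ^0 ≅ 0, Ȟ^1 ≅ Z ⊕ Z/2 and Ȟ^2 ≅ 0

intersection data:
  V12={q,w} V13={r} V14={u} V15={v} V23={p} V45={s}
C dims 5,6; δ0: rk 5, SNF 1^4·2
Ȟ^0 = (5 − 5) − 0 = 0, so Ȟ^0 ≅ 0
Ȟ^1 = (6 − 0) − 5 = 1 plus torsion [2], so Ȟ^1 ≅ Z ⊕ Z/2
Ȟ^2 = (0 − 0) − 0 = 0, so Ȟ^2 ≅ 0


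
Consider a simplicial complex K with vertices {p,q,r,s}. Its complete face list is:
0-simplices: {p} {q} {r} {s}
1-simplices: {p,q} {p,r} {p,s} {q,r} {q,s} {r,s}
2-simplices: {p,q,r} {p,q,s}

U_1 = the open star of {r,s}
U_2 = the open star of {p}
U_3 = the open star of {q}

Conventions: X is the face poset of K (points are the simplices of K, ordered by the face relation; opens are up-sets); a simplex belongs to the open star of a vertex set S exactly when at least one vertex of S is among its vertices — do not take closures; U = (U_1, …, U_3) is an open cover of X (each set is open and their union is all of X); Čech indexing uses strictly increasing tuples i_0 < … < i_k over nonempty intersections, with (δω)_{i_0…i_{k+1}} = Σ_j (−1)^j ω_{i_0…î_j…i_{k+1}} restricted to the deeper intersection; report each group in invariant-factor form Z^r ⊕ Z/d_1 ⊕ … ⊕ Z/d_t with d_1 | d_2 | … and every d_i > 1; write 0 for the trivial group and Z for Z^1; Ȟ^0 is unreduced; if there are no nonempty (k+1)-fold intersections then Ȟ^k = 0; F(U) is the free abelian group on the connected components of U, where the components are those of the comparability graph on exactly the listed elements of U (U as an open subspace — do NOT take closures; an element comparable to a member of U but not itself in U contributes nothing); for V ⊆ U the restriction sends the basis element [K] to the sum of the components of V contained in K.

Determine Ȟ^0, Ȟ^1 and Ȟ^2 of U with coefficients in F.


Ȟ^0 = Z, Ȟ^1 = Z and Ȟ^2 = 0

cover nerve:
  U1={{r},{s},{p,r},{p,s},{q,r},{q,s},{r,s},{p,q,r},{p,q,s}} U2={{p},{p,q},{p,r},{p,s},{p,q,r},{p,q,s}} U3={{q},{p,q},{q,r},{q,s},{p,q,r},{p,q,s}}
  U12={{p,r},{p,s},{p,q,r},{p,q,s}} U13={{q,r},{q,s},{p,q,r},{p,q,s}} U23={{p,q},{p,q,r},{p,q,s}}
  U123={{p,q,r},{p,q,s}}
components per intersection:
  U1: {{r},{s},{p,r},{p,s},{q,r},{q,s},{r,s},{p,q,r},{p,q,s}}
  U2: {{p},{p,q},{p,r},{p,s},{p,q,r},{p,q,s}}
  U3: {{q},{p,q},{q,r},{q,s},{p,q,r},{p,q,s}}
  U12: {{p,r},{p,q,r}} {{p,s},{p,q,s}}
  U13: {{q,r},{p,q,r}} {{q,s},{p,q,s}}
  U23: {{p,q},{p,q,r},{p,q,s}}
  U123: {{p,q,r}} {{p,q,s}}
C dims 3,5,2; δ0: rk 2, SNF 1^2; δ1: rk 2, SNF 1^2
Ȟ^0: (3−2)−0=1 ⇒ Z
Ȟ^1: (5−2)−2=1 ⇒ Z
Ȟ^2: (2−0)−2=0 ⇒ 0


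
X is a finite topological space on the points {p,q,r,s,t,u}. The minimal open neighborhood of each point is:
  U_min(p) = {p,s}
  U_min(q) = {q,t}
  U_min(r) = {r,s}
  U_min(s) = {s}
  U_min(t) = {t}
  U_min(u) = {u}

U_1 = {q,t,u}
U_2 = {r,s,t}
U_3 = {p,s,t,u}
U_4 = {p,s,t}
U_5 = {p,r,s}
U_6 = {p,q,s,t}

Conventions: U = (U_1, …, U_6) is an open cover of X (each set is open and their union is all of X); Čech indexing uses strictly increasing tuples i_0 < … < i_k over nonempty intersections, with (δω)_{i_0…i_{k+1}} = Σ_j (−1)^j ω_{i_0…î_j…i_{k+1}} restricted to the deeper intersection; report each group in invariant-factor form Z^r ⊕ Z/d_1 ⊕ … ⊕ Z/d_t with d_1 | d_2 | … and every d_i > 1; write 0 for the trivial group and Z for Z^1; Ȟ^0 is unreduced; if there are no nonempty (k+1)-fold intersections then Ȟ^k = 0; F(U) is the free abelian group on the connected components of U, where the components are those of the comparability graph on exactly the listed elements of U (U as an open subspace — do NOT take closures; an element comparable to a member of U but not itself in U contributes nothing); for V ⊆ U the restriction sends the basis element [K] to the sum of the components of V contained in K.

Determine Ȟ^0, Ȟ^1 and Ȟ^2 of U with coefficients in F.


nerve of the cover:
  U12={t} U13={t,u} U14={t} U16={q,t} U23={s,t} U24={s,t} U25={r,s} U26={s,t} U34={p,s,t} U35={p,s} U36={p,s,t} U45={p,s} U46={p,s,t} U56={p,s}
  U123={t} U124={t} U126={t} U134={t} U136={t} U146={t} U234={s,t} U235={s} U236={s,t} U245={s} U246={s,t} U256={s} U345={p,s} U346={p,s,t} U356={p,s} U456={p,s}
  U1234={t} U1236={t} U1246={t} U1346={t} U2345={s} U2346={s,t} U2356={s} U2456={s} U3456={p,s}
  U12346={t} U23456={s}
components per intersection:
  U1: {q,t} {u}
  U2: {r,s} {t}
  U3: {p,s} {t} {u}
  U4: {p,s} {t}
  U5: {p,r,s}
  U6: {p,s} {q,t}
  U12: {t}
  U13: {t} {u}
  U14: {t}
  U16: {q,t}
  U23: {s} {t}
  U24: {s} {t}
  U25: {r,s}
  U26: {s} {t}
  U34: {p,s} {t}
  U35: {p,s}
  U36: {p,s} {t}
  U45: {p,s}
  U46: {p,s} {t}
  U56: {p,s}
  U123: {t}
  U124: {t}
  U126: {t}
  U134: {t}
  U136: {t}
  U146: {t}
  U234: {s} {t}
  U235: {s}
  U236: {s} {t}
  U245: {s}
  U246: {s} {t}
  U256: {s}
  U345: {p,s}
  U346: {p,s} {t}
  U356: {p,s}
  U456: {p,s}
  U1234: {t}
  U1236: {t}
  U1246: {t}
  U1346: {t}
  U2345: {s}
  U2346: {s} {t}
  U2356: {s}
  U2456: {s}
  U3456: {p,s}
  U12346: {t}
  U23456: {s}
C dims 12,21,20,10; δ0: rk 9, SNF 1^9; δ1: rk 12, SNF 1^12; δ2: rk 8, SNF 1^8
Ȟ^0 = (12 − 9) − 0 = 3, so Ȟ^0 ≅ Z^3
Ȟ^1 = (21 − 12) − 9 = 0, so Ȟ^1 ≅ 0
Ȟ^2 = (20 − 8) − 12 = 0, so Ȟ^2 ≅ 0

Ȟ^0 ≅ Z^3, Ȟ^1 ≅ 0 and Ȟ^2 ≅ 0


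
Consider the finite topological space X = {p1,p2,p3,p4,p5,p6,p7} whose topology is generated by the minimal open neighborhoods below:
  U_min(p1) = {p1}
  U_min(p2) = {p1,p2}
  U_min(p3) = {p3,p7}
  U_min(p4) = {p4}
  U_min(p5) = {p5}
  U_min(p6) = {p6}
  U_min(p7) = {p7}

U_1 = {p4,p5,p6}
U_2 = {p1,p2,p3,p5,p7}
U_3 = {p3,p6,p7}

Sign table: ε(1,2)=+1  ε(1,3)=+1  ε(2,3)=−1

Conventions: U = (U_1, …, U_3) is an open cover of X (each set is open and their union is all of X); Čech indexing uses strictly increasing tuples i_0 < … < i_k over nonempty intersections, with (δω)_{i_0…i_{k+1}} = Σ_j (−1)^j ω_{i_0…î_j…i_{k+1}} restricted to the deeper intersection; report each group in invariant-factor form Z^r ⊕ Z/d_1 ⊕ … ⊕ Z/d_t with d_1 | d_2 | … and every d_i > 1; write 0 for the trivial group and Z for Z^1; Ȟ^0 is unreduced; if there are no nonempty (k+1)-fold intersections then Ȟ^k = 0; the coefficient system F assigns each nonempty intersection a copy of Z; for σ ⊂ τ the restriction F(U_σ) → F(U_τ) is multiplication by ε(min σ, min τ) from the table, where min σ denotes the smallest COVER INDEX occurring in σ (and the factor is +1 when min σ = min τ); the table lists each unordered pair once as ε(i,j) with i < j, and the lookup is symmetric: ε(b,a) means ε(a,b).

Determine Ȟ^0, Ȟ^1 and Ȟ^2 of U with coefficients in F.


Ȟ^0(U;F) ≅ 0,  Ȟ^1(U;F) ≅ Z/2,  Ȟ^2(U;F) ≅ 0

nerve of the cover:
  U12={p5} U13={p6} U23={p3,p7}
C dims 3,3; δ0: rk 3, SNF 1^2·2
Ȟ^0 = (3 − 3) − 0 = 0, so Ȟ^0 ≅ 0
Ȟ^1 = (3 − 0) − 3 = 0 plus torsion [2], so Ȟ^1 ≅ Z/2
Ȟ^2 = (0 − 0) − 0 = 0, so Ȟ^2 ≅ 0


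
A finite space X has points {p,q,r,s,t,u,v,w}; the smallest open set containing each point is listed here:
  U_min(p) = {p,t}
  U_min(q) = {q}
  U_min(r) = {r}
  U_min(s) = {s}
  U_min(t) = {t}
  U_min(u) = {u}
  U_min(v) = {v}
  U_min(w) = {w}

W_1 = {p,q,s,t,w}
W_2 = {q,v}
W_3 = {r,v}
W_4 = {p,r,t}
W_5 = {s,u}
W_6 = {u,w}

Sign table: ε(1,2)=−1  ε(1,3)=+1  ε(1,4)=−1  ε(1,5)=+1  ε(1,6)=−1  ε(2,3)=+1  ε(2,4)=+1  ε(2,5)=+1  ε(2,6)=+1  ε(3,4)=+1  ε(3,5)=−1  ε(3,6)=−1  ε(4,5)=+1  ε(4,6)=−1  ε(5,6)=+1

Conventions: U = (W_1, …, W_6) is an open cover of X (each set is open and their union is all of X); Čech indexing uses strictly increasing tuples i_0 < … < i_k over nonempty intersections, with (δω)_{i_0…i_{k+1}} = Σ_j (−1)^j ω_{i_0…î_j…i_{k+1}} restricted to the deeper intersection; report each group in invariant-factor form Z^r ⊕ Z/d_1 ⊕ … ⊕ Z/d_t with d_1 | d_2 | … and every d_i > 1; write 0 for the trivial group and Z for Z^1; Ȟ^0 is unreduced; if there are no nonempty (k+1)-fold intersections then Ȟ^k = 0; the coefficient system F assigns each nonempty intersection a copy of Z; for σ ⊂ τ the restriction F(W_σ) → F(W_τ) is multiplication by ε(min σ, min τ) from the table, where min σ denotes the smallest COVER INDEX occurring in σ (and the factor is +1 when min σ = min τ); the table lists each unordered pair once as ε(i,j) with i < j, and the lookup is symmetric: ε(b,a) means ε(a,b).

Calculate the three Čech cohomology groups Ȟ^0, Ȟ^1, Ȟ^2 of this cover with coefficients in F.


Ȟ^0 ≅ 0, Ȟ^1 ≅ Z ⊕ Z/2, Ȟ^2 ≅ 0

nerve simplices:
  W12={q} W14={p,t} W15={s} W16={w} W23={v} W34={r} W56={u}
C dims 6,7; δ0: rk 6, SNF 1^5·2
degree 0: 6−6−0 = 0 → Ȟ^0 ≅ 0
degree 1: 7−0−6 = 1 plus torsion [2] → Ȟ^1 ≅ Z ⊕ Z/2
degree 2: 0−0−0 = 0 → Ȟ^2 ≅ 0


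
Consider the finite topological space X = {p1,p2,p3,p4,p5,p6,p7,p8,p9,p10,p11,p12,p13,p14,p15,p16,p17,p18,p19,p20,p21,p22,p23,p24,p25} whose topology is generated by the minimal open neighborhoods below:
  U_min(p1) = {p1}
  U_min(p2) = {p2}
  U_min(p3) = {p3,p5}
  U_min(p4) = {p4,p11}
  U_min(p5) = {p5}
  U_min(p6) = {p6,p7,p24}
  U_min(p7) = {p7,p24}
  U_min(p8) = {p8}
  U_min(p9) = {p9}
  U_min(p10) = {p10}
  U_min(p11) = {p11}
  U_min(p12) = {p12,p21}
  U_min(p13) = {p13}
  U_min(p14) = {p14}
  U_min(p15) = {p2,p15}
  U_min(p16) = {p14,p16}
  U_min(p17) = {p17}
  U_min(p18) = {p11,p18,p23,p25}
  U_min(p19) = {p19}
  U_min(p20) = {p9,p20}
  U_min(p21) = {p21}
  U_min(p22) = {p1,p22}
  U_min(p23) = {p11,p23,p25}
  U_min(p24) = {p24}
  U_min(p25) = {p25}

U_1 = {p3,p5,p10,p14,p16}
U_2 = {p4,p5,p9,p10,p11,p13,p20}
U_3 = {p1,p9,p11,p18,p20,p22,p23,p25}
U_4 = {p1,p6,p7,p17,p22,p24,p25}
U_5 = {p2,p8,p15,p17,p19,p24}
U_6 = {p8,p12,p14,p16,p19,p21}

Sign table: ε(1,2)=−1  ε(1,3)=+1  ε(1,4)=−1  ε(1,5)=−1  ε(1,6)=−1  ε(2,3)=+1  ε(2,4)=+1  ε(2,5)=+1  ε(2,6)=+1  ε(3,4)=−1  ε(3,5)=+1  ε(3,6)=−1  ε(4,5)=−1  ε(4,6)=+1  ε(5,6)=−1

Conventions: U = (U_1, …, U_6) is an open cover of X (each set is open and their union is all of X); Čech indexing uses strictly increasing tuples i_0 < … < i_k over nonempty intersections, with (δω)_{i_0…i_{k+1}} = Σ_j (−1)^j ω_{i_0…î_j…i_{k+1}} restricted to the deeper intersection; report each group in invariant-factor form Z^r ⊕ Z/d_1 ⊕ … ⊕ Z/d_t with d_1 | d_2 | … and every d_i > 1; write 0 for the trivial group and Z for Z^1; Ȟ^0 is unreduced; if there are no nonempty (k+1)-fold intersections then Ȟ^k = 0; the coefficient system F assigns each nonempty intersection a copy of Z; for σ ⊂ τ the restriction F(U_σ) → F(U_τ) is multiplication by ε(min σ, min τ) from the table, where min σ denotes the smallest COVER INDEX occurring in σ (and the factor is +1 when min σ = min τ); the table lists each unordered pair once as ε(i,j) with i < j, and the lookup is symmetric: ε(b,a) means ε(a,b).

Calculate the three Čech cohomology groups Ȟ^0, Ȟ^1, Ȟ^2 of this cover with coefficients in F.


nerve of the cover:
  U12={p5,p10} U16={p14,p16} U23={p9,p11,p20} U34={p1,p22,p25} U45={p17,p24} U56={p8,p19}
C dims 6,6; δ0: rk 6, SNF 1^5·2
Ȟ^0 = (6 − 6) − 0 = 0, so Ȟ^0 ≅ 0
Ȟ^1 = (6 − 0) − 6 = 0 plus torsion [2], so Ȟ^1 ≅ Z/2
Ȟ^2 = (0 − 0) − 0 = 0, so Ȟ^2 ≅ 0

Ȟ^0 = 0; Ȟ^1 = Z/2; Ȟ^2 = 0


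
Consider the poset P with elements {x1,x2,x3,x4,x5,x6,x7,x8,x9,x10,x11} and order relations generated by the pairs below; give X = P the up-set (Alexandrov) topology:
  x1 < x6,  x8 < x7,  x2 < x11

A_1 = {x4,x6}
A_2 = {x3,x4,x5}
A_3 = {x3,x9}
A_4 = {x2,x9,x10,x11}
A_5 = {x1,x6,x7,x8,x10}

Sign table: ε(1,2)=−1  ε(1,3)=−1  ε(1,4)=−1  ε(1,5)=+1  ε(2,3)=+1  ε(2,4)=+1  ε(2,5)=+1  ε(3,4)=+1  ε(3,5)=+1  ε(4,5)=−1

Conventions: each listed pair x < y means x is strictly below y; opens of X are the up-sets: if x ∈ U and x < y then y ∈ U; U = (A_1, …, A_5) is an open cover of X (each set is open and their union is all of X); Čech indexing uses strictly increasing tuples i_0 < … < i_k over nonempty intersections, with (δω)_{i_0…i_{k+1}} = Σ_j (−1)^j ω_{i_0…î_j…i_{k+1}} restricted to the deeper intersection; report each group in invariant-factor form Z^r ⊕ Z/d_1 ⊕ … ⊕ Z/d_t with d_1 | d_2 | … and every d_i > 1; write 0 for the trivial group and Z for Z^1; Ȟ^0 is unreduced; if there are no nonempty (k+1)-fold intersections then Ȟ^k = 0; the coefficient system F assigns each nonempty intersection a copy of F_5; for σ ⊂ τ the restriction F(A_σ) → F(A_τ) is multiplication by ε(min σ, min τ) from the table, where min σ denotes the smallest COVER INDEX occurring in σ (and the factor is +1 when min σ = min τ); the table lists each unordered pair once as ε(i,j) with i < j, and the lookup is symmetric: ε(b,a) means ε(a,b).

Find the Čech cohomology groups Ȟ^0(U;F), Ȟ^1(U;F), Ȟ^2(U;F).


cover nerve:
  A12={x4} A15={x6} A23={x3} A34={x9} A45={x10}
C dims 5,5; δ0: rk_F5 4
Ȟ^0: (5−4)−0=1 ⇒ Z/5
Ȟ^1: (5−0)−4=1 ⇒ Z/5
Ȟ^2: (0−0)−0=0 ⇒ 0

Ȟ^0 = Z/5; Ȟ^1 = Z/5; Ȟ^2 = 0


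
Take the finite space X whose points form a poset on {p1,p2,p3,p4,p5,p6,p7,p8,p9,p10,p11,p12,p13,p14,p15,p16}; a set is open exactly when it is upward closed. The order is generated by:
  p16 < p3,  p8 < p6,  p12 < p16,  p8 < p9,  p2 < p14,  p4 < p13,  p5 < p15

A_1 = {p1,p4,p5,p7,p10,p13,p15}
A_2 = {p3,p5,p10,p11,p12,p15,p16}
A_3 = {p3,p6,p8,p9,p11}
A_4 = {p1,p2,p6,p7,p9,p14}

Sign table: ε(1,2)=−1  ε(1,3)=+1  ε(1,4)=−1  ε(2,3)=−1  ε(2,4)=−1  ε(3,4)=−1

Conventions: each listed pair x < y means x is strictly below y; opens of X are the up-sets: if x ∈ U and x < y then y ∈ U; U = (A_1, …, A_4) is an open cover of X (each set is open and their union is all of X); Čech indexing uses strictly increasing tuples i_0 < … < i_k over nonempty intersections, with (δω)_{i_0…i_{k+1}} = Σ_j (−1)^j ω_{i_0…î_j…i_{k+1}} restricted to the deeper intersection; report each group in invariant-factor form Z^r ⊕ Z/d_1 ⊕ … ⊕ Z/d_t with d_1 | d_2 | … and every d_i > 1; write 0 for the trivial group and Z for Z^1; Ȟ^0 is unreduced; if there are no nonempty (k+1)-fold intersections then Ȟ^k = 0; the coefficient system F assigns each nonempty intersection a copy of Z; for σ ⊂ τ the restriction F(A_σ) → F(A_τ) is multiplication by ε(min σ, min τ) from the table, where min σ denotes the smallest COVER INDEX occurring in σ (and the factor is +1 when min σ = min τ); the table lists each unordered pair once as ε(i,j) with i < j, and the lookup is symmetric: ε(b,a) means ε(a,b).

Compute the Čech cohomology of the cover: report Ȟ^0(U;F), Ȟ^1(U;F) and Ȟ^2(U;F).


cover nerve:
  A12={p5,p10,p15} A14={p1,p7} A23={p3,p11} A34={p6,p9}
C dims 4,4; δ0: rk 3, SNF 1^3
Ȟ^0: (4−3)−0=1 ⇒ Z
Ȟ^1: (4−0)−3=1 ⇒ Z
Ȟ^2: (0−0)−0=0 ⇒ 0

Ȟ^0 = Z, Ȟ^1 = Z and Ȟ^2 = 0


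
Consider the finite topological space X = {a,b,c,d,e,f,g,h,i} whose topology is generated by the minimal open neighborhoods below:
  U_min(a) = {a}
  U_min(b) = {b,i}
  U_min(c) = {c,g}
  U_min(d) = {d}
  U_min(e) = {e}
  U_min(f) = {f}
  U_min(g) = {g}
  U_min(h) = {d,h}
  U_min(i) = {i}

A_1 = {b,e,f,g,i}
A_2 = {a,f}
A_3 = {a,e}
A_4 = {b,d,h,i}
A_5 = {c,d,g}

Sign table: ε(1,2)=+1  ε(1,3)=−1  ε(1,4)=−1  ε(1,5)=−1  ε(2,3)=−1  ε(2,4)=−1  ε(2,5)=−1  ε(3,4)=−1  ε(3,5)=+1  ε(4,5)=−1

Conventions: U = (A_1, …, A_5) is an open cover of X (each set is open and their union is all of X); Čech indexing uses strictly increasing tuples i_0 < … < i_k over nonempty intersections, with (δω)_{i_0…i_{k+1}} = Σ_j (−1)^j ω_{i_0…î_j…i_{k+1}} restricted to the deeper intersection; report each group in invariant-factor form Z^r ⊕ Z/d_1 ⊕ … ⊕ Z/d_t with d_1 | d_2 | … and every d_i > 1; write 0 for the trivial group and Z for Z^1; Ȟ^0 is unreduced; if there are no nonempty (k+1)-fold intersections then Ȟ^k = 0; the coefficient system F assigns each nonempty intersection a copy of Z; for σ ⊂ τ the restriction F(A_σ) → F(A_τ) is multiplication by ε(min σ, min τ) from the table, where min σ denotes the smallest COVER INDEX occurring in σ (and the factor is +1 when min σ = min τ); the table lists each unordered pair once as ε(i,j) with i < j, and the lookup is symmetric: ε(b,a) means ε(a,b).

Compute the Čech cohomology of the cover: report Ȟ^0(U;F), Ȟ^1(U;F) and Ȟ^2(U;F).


Ȟ^0(U;F) ≅ 0, Ȟ^1(U;F) ≅ Z ⊕ Z/2, Ȟ^2(U;F) ≅ 0

intersection data:
  A12={f} A13={e} A14={b,i} A15={g} A23={a} A45={d}
C dims 5,6; δ0: rk 5, SNF 1^4·2
Ȟ^0 = (5 − 5) − 0 = 0, so Ȟ^0 ≅ 0
Ȟ^1 = (6 − 0) − 5 = 1 plus torsion [2], so Ȟ^1 ≅ Z ⊕ Z/2
Ȟ^2 = (0 − 0) − 0 = 0, so Ȟ^2 ≅ 0


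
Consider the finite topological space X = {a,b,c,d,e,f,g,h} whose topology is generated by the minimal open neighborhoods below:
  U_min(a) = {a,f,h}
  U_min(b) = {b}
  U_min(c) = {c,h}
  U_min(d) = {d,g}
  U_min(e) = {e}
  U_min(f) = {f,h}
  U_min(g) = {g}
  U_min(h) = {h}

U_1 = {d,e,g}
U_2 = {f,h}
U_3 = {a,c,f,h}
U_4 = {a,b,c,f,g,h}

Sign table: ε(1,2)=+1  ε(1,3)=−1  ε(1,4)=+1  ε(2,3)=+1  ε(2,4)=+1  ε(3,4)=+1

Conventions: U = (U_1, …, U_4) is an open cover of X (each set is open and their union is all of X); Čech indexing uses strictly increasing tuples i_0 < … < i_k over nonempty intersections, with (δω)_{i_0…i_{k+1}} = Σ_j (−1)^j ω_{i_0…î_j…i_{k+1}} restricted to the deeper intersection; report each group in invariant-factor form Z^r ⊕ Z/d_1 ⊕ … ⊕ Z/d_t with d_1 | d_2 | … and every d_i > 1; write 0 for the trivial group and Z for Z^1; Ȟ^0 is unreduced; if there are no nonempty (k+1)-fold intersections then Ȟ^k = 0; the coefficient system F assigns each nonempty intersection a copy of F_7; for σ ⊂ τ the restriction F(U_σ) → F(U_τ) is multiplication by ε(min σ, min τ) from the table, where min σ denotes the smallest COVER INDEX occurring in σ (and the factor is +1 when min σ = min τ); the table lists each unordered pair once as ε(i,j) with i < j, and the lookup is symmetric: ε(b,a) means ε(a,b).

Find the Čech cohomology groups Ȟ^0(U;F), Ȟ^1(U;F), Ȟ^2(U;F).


Ȟ^0 ≅ Z/7, Ȟ^1 ≅ 0 and Ȟ^2 ≅ 0

nerve of the cover:
  U14={g} U23={f,h} U24={f,h} U34={a,c,f,h}
  U234={f,h}
C dims 4,4,1; δ0: rk_F7 3; δ1: rk_F7 1
Ȟ^0 = (4 − 3) − 0 = 1, so Ȟ^0 ≅ Z/7
Ȟ^1 = (4 − 1) − 3 = 0, so Ȟ^1 ≅ 0
Ȟ^2 = (1 − 0) − 1 = 0, so Ȟ^2 ≅ 0


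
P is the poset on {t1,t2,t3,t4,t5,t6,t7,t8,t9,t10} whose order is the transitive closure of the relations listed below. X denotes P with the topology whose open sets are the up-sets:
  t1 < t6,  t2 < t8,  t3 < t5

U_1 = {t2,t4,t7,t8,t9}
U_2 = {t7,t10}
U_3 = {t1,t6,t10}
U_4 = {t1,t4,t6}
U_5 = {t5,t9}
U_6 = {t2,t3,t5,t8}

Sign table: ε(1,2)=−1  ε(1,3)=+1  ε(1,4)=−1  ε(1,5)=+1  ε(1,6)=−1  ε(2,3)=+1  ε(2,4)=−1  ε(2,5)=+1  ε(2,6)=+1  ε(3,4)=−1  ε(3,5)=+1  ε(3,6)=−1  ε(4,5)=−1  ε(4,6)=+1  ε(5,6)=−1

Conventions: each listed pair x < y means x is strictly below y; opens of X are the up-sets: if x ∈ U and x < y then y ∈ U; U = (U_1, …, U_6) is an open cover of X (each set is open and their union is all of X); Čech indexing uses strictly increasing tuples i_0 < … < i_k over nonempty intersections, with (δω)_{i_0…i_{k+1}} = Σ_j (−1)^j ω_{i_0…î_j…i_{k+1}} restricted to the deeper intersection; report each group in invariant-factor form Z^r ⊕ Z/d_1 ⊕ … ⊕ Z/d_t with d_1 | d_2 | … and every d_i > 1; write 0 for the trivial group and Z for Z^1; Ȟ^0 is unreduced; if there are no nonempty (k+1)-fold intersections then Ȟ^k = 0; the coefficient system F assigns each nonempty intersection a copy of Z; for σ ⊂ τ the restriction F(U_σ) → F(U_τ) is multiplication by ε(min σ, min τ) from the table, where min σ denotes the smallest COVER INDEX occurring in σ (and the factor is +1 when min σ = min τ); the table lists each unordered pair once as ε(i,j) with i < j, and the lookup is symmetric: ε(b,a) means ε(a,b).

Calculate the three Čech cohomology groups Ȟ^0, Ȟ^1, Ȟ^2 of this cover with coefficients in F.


Ȟ^0 ≅ 0, Ȟ^1 ≅ Z ⊕ Z/2 and Ȟ^2 ≅ 0

intersection data:
  U12={t7} U14={t4} U15={t9} U16={t2,t8} U23={t10} U34={t1,t6} U56={t5}
C dims 6,7; δ0: rk 6, SNF 1^5·2
Ȟ^0 = (6 − 6) − 0 = 0, so Ȟ^0 ≅ 0
Ȟ^1 = (7 − 0) − 6 = 1 plus torsion [2], so Ȟ^1 ≅ Z ⊕ Z/2
Ȟ^2 = (0 − 0) − 0 = 0, so Ȟ^2 ≅ 0
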